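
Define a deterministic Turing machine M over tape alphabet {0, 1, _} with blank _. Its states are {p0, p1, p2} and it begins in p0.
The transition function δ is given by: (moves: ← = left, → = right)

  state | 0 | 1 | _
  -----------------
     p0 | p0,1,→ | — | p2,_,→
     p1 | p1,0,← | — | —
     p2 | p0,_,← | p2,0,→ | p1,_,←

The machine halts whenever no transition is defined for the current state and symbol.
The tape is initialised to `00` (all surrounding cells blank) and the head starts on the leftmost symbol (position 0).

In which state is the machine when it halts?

p1

p0 | [0]0__   read 0 → write 1, move →, go to p0
p0 | 1[0]__   read 0 → write 1, move →, go to p0
p0 | 11[_]_   read _ → write _, move →, go to p2
p2 | 11_[_]   read _ → write _, move ←, go to p1
p1 | 11[_]_
No transition is defined for (p1, _); M halts in state p1.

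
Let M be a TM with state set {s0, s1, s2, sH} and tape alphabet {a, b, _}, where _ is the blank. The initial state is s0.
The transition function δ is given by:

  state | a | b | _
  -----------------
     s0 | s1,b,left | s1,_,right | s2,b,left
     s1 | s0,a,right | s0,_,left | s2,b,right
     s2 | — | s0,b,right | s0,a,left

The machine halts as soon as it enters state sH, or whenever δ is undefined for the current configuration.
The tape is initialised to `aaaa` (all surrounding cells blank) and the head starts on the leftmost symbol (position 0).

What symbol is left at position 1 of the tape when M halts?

_

state=s0 head=0 tape=_[a]aaa____   (s0,a)→(s1,b,left)
state=s1 head=-1 tape=[_]baaa____   (s1,_)→(s2,b,right)
state=s2 head=0 tape=b[b]aaa____   (s2,b)→(s0,b,right)
state=s0 head=1 tape=bb[a]aa____   (s0,a)→(s1,b,left)
state=s1 head=0 tape=b[b]baa____   (s1,b)→(s0,_,left)
state=s0 head=-1 tape=[b]_baa____   (s0,b)→(s1,_,right)
state=s1 head=0 tape=_[_]baa____   (s1,_)→(s2,b,right)
state=s2 head=1 tape=_b[b]aa____   (s2,b)→(s0,b,right)
state=s0 head=2 tape=_bb[a]a____   (s0,a)→(s1,b,left)
state=s1 head=1 tape=_b[b]ba____   (s1,b)→(s0,_,left)
state=s0 head=0 tape=_[b]_ba____   (s0,b)→(s1,_,right)
state=s1 head=1 tape=__[_]ba____   (s1,_)→(s2,b,right)
state=s2 head=2 tape=__b[b]a____   (s2,b)→(s0,b,right)
state=s0 head=3 tape=__bb[a]____   (s0,a)→(s1,b,left)
state=s1 head=2 tape=__b[b]b____   (s1,b)→(s0,_,left)
state=s0 head=1 tape=__[b]_b____   (s0,b)→(s1,_,right)
state=s1 head=2 tape=___[_]b____   (s1,_)→(s2,b,right)
state=s2 head=3 tape=___b[b]____   (s2,b)→(s0,b,right)
state=s0 head=4 tape=___bb[_]___   (s0,_)→(s2,b,left)
state=s2 head=3 tape=___b[b]b___   (s2,b)→(s0,b,right)
state=s0 head=4 tape=___bb[b]___   (s0,b)→(s1,_,right)
state=s1 head=5 tape=___bb_[_]__   (s1,_)→(s2,b,right)
state=s2 head=6 tape=___bb_b[_]_   (s2,_)→(s0,a,left)
state=s0 head=5 tape=___bb_[b]a_   (s0,b)→(s1,_,right)
state=s1 head=6 tape=___bb__[a]_   (s1,a)→(s0,a,right)
state=s0 head=7 tape=___bb__a[_]   (s0,_)→(s2,b,left)
state=s2 head=6 tape=___bb__[a]b
Cell 1 holds _ when M halts.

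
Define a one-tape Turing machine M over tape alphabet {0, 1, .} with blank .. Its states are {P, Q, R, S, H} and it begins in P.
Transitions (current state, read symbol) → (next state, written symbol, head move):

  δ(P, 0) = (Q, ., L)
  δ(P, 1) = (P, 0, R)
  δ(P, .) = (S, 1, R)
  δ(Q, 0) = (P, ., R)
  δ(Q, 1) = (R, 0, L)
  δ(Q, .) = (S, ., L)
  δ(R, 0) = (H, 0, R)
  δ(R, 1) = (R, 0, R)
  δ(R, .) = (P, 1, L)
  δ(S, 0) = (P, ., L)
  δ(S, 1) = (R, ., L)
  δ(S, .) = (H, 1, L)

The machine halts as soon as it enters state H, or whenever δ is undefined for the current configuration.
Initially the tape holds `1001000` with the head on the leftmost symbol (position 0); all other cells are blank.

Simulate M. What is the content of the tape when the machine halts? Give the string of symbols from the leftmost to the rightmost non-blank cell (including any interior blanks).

state=P head=0 tape=.[1]001000   (P,1)→(P,0,R)
state=P head=1 tape=.0[0]01000   (P,0)→(Q,.,L)
state=Q head=0 tape=.[0].01000   (Q,0)→(P,.,R)
state=P head=1 tape=..[.]01000   (P,.)→(S,1,R)
state=S head=2 tape=..1[0]1000   (S,0)→(P,.,L)
state=P head=1 tape=..[1].1000   (P,1)→(P,0,R)
state=P head=2 tape=..0[.]1000   (P,.)→(S,1,R)
state=S head=3 tape=..01[1]000   (S,1)→(R,.,L)
state=R head=2 tape=..0[1].000   (R,1)→(R,0,R)
state=R head=3 tape=..00[.]000   (R,.)→(P,1,L)
state=P head=2 tape=..0[0]1000   (P,0)→(Q,.,L)
state=Q head=1 tape=..[0].1000   (Q,0)→(P,.,R)
state=P head=2 tape=...[.]1000   (P,.)→(S,1,R)
state=S head=3 tape=...1[1]000   (S,1)→(R,.,L)
state=R head=2 tape=...[1].000   (R,1)→(R,0,R)
state=R head=3 tape=...0[.]000   (R,.)→(P,1,L)
state=P head=2 tape=...[0]1000   (P,0)→(Q,.,L)
state=Q head=1 tape=..[.].1000   (Q,.)→(S,.,L)
state=S head=0 tape=.[.]..1000   (S,.)→(H,1,L)
state=H head=-1 tape=[.]1..1000
The non-blank tape span at halt is 1..1000.

1..1000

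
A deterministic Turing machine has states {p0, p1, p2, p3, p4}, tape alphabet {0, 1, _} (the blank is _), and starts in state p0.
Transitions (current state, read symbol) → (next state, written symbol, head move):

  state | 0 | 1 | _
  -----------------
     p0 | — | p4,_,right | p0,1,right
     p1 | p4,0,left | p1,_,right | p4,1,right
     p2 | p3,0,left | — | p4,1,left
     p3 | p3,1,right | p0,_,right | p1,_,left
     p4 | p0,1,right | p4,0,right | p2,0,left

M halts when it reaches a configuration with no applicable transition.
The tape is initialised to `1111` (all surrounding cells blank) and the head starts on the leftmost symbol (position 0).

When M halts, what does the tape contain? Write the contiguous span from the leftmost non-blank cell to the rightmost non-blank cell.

state=p0 head=0 tape=[1]111___   (p0,1)→(p4,_,right)
state=p4 head=1 tape=_[1]11___   (p4,1)→(p4,0,right)
state=p4 head=2 tape=_0[1]1___   (p4,1)→(p4,0,right)
state=p4 head=3 tape=_00[1]___   (p4,1)→(p4,0,right)
state=p4 head=4 tape=_000[_]__   (p4,_)→(p2,0,left)
state=p2 head=3 tape=_00[0]0__   (p2,0)→(p3,0,left)
state=p3 head=2 tape=_0[0]00__   (p3,0)→(p3,1,right)
state=p3 head=3 tape=_01[0]0__   (p3,0)→(p3,1,right)
state=p3 head=4 tape=_011[0]__   (p3,0)→(p3,1,right)
state=p3 head=5 tape=_0111[_]_   (p3,_)→(p1,_,left)
state=p1 head=4 tape=_011[1]__   (p1,1)→(p1,_,right)
state=p1 head=5 tape=_011_[_]_   (p1,_)→(p4,1,right)
state=p4 head=6 tape=_011_1[_]   (p4,_)→(p2,0,left)
state=p2 head=5 tape=_011_[1]0
The non-blank tape span at halt is 011_10.

011_10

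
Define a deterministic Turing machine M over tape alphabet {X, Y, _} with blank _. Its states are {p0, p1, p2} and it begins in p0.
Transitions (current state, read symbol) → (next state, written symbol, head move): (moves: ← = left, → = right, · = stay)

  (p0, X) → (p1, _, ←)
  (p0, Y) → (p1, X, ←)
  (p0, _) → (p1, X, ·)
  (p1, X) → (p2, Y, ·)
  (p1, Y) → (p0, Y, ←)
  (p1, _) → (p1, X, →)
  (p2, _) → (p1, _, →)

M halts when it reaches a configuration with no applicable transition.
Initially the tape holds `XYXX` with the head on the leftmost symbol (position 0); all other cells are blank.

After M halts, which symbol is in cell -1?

Y

p0 | _[X]YXX   read X → write _, move ←, go to p1
p1 | [_]_YXX   read _ → write X, move →, go to p1
p1 | X[_]YXX   read _ → write X, move →, go to p1
p1 | XX[Y]XX   read Y → write Y, move ←, go to p0
p0 | X[X]YXX   read X → write _, move ←, go to p1
p1 | [X]_YXX   read X → write Y, move ·, go to p2
p2 | [Y]_YXX
Cell -1 holds Y when M halts.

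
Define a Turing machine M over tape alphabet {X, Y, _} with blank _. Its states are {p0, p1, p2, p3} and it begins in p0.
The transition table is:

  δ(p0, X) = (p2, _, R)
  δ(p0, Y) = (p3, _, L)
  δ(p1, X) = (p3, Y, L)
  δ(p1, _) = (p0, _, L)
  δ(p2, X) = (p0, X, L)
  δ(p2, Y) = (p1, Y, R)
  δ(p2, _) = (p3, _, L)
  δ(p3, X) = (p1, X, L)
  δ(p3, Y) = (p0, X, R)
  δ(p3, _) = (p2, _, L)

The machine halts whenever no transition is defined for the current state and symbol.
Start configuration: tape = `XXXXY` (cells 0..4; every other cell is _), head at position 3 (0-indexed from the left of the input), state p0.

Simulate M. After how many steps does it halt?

state=p0 head=3 tape=XXX[X]Y_   (p0,X)→(p2,_,R)
state=p2 head=4 tape=XXX_[Y]_   (p2,Y)→(p1,Y,R)
state=p1 head=5 tape=XXX_Y[_]   (p1,_)→(p0,_,L)
state=p0 head=4 tape=XXX_[Y]_   (p0,Y)→(p3,_,L)
state=p3 head=3 tape=XXX[_]__   (p3,_)→(p2,_,L)
state=p2 head=2 tape=XX[X]___   (p2,X)→(p0,X,L)
state=p0 head=1 tape=X[X]X___   (p0,X)→(p2,_,R)
state=p2 head=2 tape=X_[X]___   (p2,X)→(p0,X,L)
state=p0 head=1 tape=X[_]X___
M halts after 8 transitions.

8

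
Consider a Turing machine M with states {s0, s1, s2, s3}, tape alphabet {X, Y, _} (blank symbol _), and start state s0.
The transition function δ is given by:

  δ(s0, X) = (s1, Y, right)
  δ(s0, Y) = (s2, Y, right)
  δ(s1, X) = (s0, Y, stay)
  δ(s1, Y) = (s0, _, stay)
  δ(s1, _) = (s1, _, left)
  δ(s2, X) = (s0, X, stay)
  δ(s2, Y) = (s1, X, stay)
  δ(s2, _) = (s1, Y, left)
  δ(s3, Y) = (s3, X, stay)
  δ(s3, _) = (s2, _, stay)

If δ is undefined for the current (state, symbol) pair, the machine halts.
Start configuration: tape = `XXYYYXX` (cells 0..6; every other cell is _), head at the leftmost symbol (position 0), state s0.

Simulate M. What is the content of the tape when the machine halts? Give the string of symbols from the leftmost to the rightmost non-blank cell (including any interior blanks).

state=s0 head=0 tape=[X]XYYYXX_   (s0,X)→(s1,Y,right)
state=s1 head=1 tape=Y[X]YYYXX_   (s1,X)→(s0,Y,stay)
state=s0 head=1 tape=Y[Y]YYYXX_   (s0,Y)→(s2,Y,right)
state=s2 head=2 tape=YY[Y]YYXX_   (s2,Y)→(s1,X,stay)
state=s1 head=2 tape=YY[X]YYXX_   (s1,X)→(s0,Y,stay)
state=s0 head=2 tape=YY[Y]YYXX_   (s0,Y)→(s2,Y,right)
state=s2 head=3 tape=YYY[Y]YXX_   (s2,Y)→(s1,X,stay)
state=s1 head=3 tape=YYY[X]YXX_   (s1,X)→(s0,Y,stay)
state=s0 head=3 tape=YYY[Y]YXX_   (s0,Y)→(s2,Y,right)
state=s2 head=4 tape=YYYY[Y]XX_   (s2,Y)→(s1,X,stay)
state=s1 head=4 tape=YYYY[X]XX_   (s1,X)→(s0,Y,stay)
state=s0 head=4 tape=YYYY[Y]XX_   (s0,Y)→(s2,Y,right)
state=s2 head=5 tape=YYYYY[X]X_   (s2,X)→(s0,X,stay)
state=s0 head=5 tape=YYYYY[X]X_   (s0,X)→(s1,Y,right)
state=s1 head=6 tape=YYYYYY[X]_   (s1,X)→(s0,Y,stay)
state=s0 head=6 tape=YYYYYY[Y]_   (s0,Y)→(s2,Y,right)
state=s2 head=7 tape=YYYYYYY[_]   (s2,_)→(s1,Y,left)
state=s1 head=6 tape=YYYYYY[Y]Y   (s1,Y)→(s0,_,stay)
state=s0 head=6 tape=YYYYYY[_]Y
The non-blank tape span at halt is YYYYYY_Y.

YYYYYY_Y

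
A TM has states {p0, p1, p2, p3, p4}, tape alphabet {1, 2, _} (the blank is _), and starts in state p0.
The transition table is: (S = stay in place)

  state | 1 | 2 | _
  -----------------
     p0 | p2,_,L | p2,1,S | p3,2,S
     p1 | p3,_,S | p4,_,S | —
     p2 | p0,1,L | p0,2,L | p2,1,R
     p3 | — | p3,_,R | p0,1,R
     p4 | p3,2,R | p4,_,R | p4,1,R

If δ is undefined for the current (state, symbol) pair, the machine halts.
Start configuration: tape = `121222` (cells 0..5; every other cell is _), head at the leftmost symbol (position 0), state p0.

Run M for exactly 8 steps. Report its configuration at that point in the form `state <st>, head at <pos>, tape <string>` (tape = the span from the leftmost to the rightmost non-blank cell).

state p3, head at -1, tape 1_21222

p0 | __[1]21222   read 1 → write _, move L, go to p2
p2 | _[_]_21222   read _ → write 1, move R, go to p2
p2 | _1[_]21222   read _ → write 1, move R, go to p2
p2 | _11[2]1222   read 2 → write 2, move L, go to p0
p0 | _1[1]21222   read 1 → write _, move L, go to p2
p2 | _[1]_21222   read 1 → write 1, move L, go to p0
p0 | [_]1_21222   read _ → write 2, move S, go to p3
p3 | [2]1_21222   read 2 → write _, move R, go to p3
p3 | _[1]_21222
After 8 steps: state p3, head at -1, tape 1_21222.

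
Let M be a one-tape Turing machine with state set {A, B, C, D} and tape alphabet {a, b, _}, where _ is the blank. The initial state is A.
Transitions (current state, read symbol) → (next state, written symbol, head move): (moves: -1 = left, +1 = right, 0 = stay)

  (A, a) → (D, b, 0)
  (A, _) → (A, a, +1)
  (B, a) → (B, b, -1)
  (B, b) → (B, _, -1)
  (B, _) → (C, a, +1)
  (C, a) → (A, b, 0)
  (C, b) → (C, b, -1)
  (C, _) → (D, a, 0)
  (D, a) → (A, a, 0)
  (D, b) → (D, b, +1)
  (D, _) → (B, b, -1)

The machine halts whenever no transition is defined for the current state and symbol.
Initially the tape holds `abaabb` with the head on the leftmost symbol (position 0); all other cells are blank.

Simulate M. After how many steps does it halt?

A | __[a]baabb_   read a → write b, move 0, go to D
D | __[b]baabb_   read b → write b, move +1, go to D
D | __b[b]aabb_   read b → write b, move +1, go to D
D | __bb[a]abb_   read a → write a, move 0, go to A
A | __bb[a]abb_   read a → write b, move 0, go to D
D | __bb[b]abb_   read b → write b, move +1, go to D
D | __bbb[a]bb_   read a → write a, move 0, go to A
A | __bbb[a]bb_   read a → write b, move 0, go to D
D | __bbb[b]bb_   read b → write b, move +1, go to D
D | __bbbb[b]b_   read b → write b, move +1, go to D
D | __bbbbb[b]_   read b → write b, move +1, go to D
D | __bbbbbb[_]   read _ → write b, move -1, go to B
B | __bbbbb[b]b   read b → write _, move -1, go to B
B | __bbbb[b]_b   read b → write _, move -1, go to B
B | __bbb[b]__b   read b → write _, move -1, go to B
B | __bb[b]___b   read b → write _, move -1, go to B
B | __b[b]____b   read b → write _, move -1, go to B
B | __[b]_____b   read b → write _, move -1, go to B
B | _[_]______b   read _ → write a, move +1, go to C
C | _a[_]_____b   read _ → write a, move 0, go to D
D | _a[a]_____b   read a → write a, move 0, go to A
A | _a[a]_____b   read a → write b, move 0, go to D
D | _a[b]_____b   read b → write b, move +1, go to D
D | _ab[_]____b   read _ → write b, move -1, go to B
B | _a[b]b____b   read b → write _, move -1, go to B
B | _[a]_b____b   read a → write b, move -1, go to B
B | [_]b_b____b   read _ → write a, move +1, go to C
C | a[b]_b____b   read b → write b, move -1, go to C
C | [a]b_b____b   read a → write b, move 0, go to A
A | [b]b_b____b
M halts after 29 transitions.

29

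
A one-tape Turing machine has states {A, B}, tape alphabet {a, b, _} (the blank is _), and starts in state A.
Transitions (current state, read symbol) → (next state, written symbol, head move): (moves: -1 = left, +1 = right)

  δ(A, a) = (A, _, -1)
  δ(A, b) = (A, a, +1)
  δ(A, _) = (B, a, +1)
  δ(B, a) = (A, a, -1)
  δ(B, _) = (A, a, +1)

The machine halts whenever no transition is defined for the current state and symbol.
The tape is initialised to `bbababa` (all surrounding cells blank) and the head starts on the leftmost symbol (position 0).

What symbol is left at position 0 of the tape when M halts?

a

A | __[b]bababa   read b → write a, move +1, go to A
A | __a[b]ababa   read b → write a, move +1, go to A
A | __aa[a]baba   read a → write _, move -1, go to A
A | __a[a]_baba   read a → write _, move -1, go to A
A | __[a]__baba   read a → write _, move -1, go to A
A | _[_]___baba   read _ → write a, move +1, go to B
B | _a[_]__baba   read _ → write a, move +1, go to A
A | _aa[_]_baba   read _ → write a, move +1, go to B
B | _aaa[_]baba   read _ → write a, move +1, go to A
A | _aaaa[b]aba   read b → write a, move +1, go to A
A | _aaaaa[a]ba   read a → write _, move -1, go to A
A | _aaaa[a]_ba   read a → write _, move -1, go to A
A | _aaa[a]__ba   read a → write _, move -1, go to A
A | _aa[a]___ba   read a → write _, move -1, go to A
A | _a[a]____ba   read a → write _, move -1, go to A
A | _[a]_____ba   read a → write _, move -1, go to A
A | [_]______ba   read _ → write a, move +1, go to B
B | a[_]_____ba   read _ → write a, move +1, go to A
A | aa[_]____ba   read _ → write a, move +1, go to B
B | aaa[_]___ba   read _ → write a, move +1, go to A
A | aaaa[_]__ba   read _ → write a, move +1, go to B
B | aaaaa[_]_ba   read _ → write a, move +1, go to A
A | aaaaaa[_]ba   read _ → write a, move +1, go to B
B | aaaaaaa[b]a
Cell 0 holds a when M halts.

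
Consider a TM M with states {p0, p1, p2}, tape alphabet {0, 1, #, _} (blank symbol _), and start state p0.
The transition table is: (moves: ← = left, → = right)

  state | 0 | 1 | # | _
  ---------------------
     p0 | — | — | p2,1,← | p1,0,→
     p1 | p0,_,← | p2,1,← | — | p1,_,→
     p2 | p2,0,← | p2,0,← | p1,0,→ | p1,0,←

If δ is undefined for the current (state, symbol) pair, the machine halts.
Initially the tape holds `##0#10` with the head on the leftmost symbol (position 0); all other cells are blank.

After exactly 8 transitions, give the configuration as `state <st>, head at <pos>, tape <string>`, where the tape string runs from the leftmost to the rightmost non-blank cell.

p0 | __[#]#0#10   read # → write 1, move ←, go to p2
p2 | _[_]1#0#10   read _ → write 0, move ←, go to p1
p1 | [_]01#0#10   read _ → write _, move →, go to p1
p1 | _[0]1#0#10   read 0 → write _, move ←, go to p0
p0 | [_]_1#0#10   read _ → write 0, move →, go to p1
p1 | 0[_]1#0#10   read _ → write _, move →, go to p1
p1 | 0_[1]#0#10   read 1 → write 1, move ←, go to p2
p2 | 0[_]1#0#10   read _ → write 0, move ←, go to p1
p1 | [0]01#0#10
After 8 steps: state p1, head at -2, tape 001#0#10.

state p1, head at -2, tape 001#0#10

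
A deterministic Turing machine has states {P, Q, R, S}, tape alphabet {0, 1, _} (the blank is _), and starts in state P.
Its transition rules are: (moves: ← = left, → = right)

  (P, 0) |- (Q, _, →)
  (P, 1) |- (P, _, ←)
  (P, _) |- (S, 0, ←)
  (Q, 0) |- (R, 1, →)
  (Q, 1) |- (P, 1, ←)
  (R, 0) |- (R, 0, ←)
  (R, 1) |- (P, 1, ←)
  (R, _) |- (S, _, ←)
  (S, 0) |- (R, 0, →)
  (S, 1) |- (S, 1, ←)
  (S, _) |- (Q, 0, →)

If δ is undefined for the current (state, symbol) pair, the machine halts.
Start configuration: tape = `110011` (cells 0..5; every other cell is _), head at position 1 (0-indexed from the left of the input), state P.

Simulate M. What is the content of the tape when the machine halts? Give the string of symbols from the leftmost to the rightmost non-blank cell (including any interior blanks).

state=P head=1 tape=___1[1]0011   (P,1)→(P,_,←)
state=P head=0 tape=___[1]_0011   (P,1)→(P,_,←)
state=P head=-1 tape=__[_]__0011   (P,_)→(S,0,←)
state=S head=-2 tape=_[_]0__0011   (S,_)→(Q,0,→)
state=Q head=-1 tape=_0[0]__0011   (Q,0)→(R,1,→)
state=R head=0 tape=_01[_]_0011   (R,_)→(S,_,←)
state=S head=-1 tape=_0[1]__0011   (S,1)→(S,1,←)
state=S head=-2 tape=_[0]1__0011   (S,0)→(R,0,→)
state=R head=-1 tape=_0[1]__0011   (R,1)→(P,1,←)
state=P head=-2 tape=_[0]1__0011   (P,0)→(Q,_,→)
state=Q head=-1 tape=__[1]__0011   (Q,1)→(P,1,←)
state=P head=-2 tape=_[_]1__0011   (P,_)→(S,0,←)
state=S head=-3 tape=[_]01__0011   (S,_)→(Q,0,→)
state=Q head=-2 tape=0[0]1__0011   (Q,0)→(R,1,→)
state=R head=-1 tape=01[1]__0011   (R,1)→(P,1,←)
state=P head=-2 tape=0[1]1__0011   (P,1)→(P,_,←)
state=P head=-3 tape=[0]_1__0011   (P,0)→(Q,_,→)
state=Q head=-2 tape=_[_]1__0011
The non-blank tape span at halt is 1__0011.

1__0011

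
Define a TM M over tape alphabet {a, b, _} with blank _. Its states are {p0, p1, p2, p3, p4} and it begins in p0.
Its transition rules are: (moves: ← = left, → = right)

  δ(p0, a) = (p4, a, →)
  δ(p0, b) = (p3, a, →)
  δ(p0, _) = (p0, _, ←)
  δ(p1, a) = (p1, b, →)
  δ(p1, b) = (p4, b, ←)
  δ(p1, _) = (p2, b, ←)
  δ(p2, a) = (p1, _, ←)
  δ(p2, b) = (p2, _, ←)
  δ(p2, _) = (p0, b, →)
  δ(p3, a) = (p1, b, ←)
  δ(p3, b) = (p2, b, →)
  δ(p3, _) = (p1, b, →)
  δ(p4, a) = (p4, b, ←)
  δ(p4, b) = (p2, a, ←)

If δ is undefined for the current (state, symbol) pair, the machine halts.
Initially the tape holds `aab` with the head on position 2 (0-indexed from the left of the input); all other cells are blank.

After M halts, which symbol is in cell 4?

state=p0 head=2 tape=___aa[b]__   (p0,b)→(p3,a,→)
state=p3 head=3 tape=___aaa[_]_   (p3,_)→(p1,b,→)
state=p1 head=4 tape=___aaab[_]   (p1,_)→(p2,b,←)
state=p2 head=3 tape=___aaa[b]b   (p2,b)→(p2,_,←)
state=p2 head=2 tape=___aa[a]_b   (p2,a)→(p1,_,←)
state=p1 head=1 tape=___a[a]__b   (p1,a)→(p1,b,→)
state=p1 head=2 tape=___ab[_]_b   (p1,_)→(p2,b,←)
state=p2 head=1 tape=___a[b]b_b   (p2,b)→(p2,_,←)
state=p2 head=0 tape=___[a]_b_b   (p2,a)→(p1,_,←)
state=p1 head=-1 tape=__[_]__b_b   (p1,_)→(p2,b,←)
state=p2 head=-2 tape=_[_]b__b_b   (p2,_)→(p0,b,→)
state=p0 head=-1 tape=_b[b]__b_b   (p0,b)→(p3,a,→)
state=p3 head=0 tape=_ba[_]_b_b   (p3,_)→(p1,b,→)
state=p1 head=1 tape=_bab[_]b_b   (p1,_)→(p2,b,←)
state=p2 head=0 tape=_ba[b]bb_b   (p2,b)→(p2,_,←)
state=p2 head=-1 tape=_b[a]_bb_b   (p2,a)→(p1,_,←)
state=p1 head=-2 tape=_[b]__bb_b   (p1,b)→(p4,b,←)
state=p4 head=-3 tape=[_]b__bb_b
Cell 4 holds b when M halts.

b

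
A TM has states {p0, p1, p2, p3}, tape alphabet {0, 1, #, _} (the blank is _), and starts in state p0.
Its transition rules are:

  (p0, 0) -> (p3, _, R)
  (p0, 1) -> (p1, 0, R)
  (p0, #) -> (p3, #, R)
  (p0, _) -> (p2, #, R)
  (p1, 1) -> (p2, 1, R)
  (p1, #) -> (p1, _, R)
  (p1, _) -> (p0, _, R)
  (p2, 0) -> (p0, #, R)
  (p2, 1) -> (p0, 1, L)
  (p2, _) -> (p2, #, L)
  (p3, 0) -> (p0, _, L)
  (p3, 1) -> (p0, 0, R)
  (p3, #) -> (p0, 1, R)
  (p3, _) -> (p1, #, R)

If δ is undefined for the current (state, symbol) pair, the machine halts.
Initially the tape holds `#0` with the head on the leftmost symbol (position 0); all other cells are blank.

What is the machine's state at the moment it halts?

p2

state=p0 head=0 tape=[#]0___   (p0,#)→(p3,#,R)
state=p3 head=1 tape=#[0]___   (p3,0)→(p0,_,L)
state=p0 head=0 tape=[#]____   (p0,#)→(p3,#,R)
state=p3 head=1 tape=#[_]___   (p3,_)→(p1,#,R)
state=p1 head=2 tape=##[_]__   (p1,_)→(p0,_,R)
state=p0 head=3 tape=##_[_]_   (p0,_)→(p2,#,R)
state=p2 head=4 tape=##_#[_]   (p2,_)→(p2,#,L)
state=p2 head=3 tape=##_[#]#
No transition is defined for (p2, #); M halts in state p2.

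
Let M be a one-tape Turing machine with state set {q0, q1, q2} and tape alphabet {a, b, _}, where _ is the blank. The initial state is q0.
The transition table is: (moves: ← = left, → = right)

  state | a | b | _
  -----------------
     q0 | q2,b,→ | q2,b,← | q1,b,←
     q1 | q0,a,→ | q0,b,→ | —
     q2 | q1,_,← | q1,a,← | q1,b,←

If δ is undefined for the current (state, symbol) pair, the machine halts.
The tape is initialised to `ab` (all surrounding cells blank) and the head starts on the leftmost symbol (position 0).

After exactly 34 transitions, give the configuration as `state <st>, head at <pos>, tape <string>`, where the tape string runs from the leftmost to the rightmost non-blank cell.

state q2, head at 4, tape bbbbbb

q0 | [a]b____   read a → write b, move →, go to q2
q2 | b[b]____   read b → write a, move ←, go to q1
q1 | [b]a____   read b → write b, move →, go to q0
q0 | b[a]____   read a → write b, move →, go to q2
q2 | bb[_]___   read _ → write b, move ←, go to q1
q1 | b[b]b___   read b → write b, move →, go to q0
q0 | bb[b]___   read b → write b, move ←, go to q2
q2 | b[b]b___   read b → write a, move ←, go to q1
q1 | [b]ab___   read b → write b, move →, go to q0
q0 | b[a]b___   read a → write b, move →, go to q2
q2 | bb[b]___   read b → write a, move ←, go to q1
q1 | b[b]a___   read b → write b, move →, go to q0
q0 | bb[a]___   read a → write b, move →, go to q2
q2 | bbb[_]__   read _ → write b, move ←, go to q1
q1 | bb[b]b__   read b → write b, move →, go to q0
q0 | bbb[b]__   read b → write b, move ←, go to q2
q2 | bb[b]b__   read b → write a, move ←, go to q1
q1 | b[b]ab__   read b → write b, move →, go to q0
q0 | bb[a]b__   read a → write b, move →, go to q2
q2 | bbb[b]__   read b → write a, move ←, go to q1
q1 | bb[b]a__   read b → write b, move →, go to q0
q0 | bbb[a]__   read a → write b, move →, go to q2
q2 | bbbb[_]_   read _ → write b, move ←, go to q1
q1 | bbb[b]b_   read b → write b, move →, go to q0
q0 | bbbb[b]_   read b → write b, move ←, go to q2
q2 | bbb[b]b_   read b → write a, move ←, go to q1
q1 | bb[b]ab_   read b → write b, move →, go to q0
q0 | bbb[a]b_   read a → write b, move →, go to q2
q2 | bbbb[b]_   read b → write a, move ←, go to q1
q1 | bbb[b]a_   read b → write b, move →, go to q0
q0 | bbbb[a]_   read a → write b, move →, go to q2
q2 | bbbbb[_]   read _ → write b, move ←, go to q1
q1 | bbbb[b]b   read b → write b, move →, go to q0
q0 | bbbbb[b]   read b → write b, move ←, go to q2
q2 | bbbb[b]b
After 34 steps: state q2, head at 4, tape bbbbbb.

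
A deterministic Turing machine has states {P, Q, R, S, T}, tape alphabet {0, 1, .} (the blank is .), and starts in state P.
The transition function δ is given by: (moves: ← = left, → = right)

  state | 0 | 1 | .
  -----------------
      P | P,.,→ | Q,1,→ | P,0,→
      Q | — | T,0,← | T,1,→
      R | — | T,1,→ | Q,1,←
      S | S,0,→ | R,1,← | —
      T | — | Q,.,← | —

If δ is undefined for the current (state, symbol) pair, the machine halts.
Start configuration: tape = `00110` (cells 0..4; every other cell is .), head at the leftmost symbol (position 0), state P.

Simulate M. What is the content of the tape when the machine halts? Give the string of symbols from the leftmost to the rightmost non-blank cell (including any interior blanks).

1.00

state=P head=0 tape=[0]0110   (P,0)→(P,.,→)
state=P head=1 tape=.[0]110   (P,0)→(P,.,→)
state=P head=2 tape=..[1]10   (P,1)→(Q,1,→)
state=Q head=3 tape=..1[1]0   (Q,1)→(T,0,←)
state=T head=2 tape=..[1]00   (T,1)→(Q,.,←)
state=Q head=1 tape=.[.].00   (Q,.)→(T,1,→)
state=T head=2 tape=.1[.]00
The non-blank tape span at halt is 1.00.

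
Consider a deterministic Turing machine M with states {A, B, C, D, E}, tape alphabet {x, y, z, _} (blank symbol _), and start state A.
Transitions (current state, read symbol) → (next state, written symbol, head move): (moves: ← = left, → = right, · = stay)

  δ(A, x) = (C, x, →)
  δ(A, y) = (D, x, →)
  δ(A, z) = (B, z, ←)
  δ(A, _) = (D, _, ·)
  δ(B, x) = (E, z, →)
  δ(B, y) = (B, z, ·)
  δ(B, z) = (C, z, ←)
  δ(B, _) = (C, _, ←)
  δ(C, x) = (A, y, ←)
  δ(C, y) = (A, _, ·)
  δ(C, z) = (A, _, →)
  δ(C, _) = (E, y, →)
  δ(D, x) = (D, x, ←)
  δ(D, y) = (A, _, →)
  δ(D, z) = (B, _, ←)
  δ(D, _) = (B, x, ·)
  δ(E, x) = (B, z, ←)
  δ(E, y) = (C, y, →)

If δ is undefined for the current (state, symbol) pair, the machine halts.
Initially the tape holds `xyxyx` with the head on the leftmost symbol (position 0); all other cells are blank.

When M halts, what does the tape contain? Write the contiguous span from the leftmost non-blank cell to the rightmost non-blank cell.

state=A head=0 tape=_[x]yxyx   (A,x)→(C,x,→)
state=C head=1 tape=_x[y]xyx   (C,y)→(A,_,·)
state=A head=1 tape=_x[_]xyx   (A,_)→(D,_,·)
state=D head=1 tape=_x[_]xyx   (D,_)→(B,x,·)
state=B head=1 tape=_x[x]xyx   (B,x)→(E,z,→)
state=E head=2 tape=_xz[x]yx   (E,x)→(B,z,←)
state=B head=1 tape=_x[z]zyx   (B,z)→(C,z,←)
state=C head=0 tape=_[x]zzyx   (C,x)→(A,y,←)
state=A head=-1 tape=[_]yzzyx   (A,_)→(D,_,·)
state=D head=-1 tape=[_]yzzyx   (D,_)→(B,x,·)
state=B head=-1 tape=[x]yzzyx   (B,x)→(E,z,→)
state=E head=0 tape=z[y]zzyx   (E,y)→(C,y,→)
state=C head=1 tape=zy[z]zyx   (C,z)→(A,_,→)
state=A head=2 tape=zy_[z]yx   (A,z)→(B,z,←)
state=B head=1 tape=zy[_]zyx   (B,_)→(C,_,←)
state=C head=0 tape=z[y]_zyx   (C,y)→(A,_,·)
state=A head=0 tape=z[_]_zyx   (A,_)→(D,_,·)
state=D head=0 tape=z[_]_zyx   (D,_)→(B,x,·)
state=B head=0 tape=z[x]_zyx   (B,x)→(E,z,→)
state=E head=1 tape=zz[_]zyx
The non-blank tape span at halt is zz_zyx.

zz_zyx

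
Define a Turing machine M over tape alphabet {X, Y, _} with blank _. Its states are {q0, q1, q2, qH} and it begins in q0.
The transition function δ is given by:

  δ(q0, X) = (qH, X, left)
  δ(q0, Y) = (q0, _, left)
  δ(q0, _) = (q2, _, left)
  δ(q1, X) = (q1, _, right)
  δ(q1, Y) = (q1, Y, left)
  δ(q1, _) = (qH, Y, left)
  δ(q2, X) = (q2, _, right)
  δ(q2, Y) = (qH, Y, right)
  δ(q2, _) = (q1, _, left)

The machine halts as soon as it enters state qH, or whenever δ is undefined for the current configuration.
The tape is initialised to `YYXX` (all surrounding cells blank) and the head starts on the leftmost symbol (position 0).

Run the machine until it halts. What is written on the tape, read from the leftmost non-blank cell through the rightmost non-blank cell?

state=q0 head=0 tape=____[Y]YXX   (q0,Y)→(q0,_,left)
state=q0 head=-1 tape=___[_]_YXX   (q0,_)→(q2,_,left)
state=q2 head=-2 tape=__[_]__YXX   (q2,_)→(q1,_,left)
state=q1 head=-3 tape=_[_]___YXX   (q1,_)→(qH,Y,left)
state=qH head=-4 tape=[_]Y___YXX
The non-blank tape span at halt is Y___YXX.

Y___YXX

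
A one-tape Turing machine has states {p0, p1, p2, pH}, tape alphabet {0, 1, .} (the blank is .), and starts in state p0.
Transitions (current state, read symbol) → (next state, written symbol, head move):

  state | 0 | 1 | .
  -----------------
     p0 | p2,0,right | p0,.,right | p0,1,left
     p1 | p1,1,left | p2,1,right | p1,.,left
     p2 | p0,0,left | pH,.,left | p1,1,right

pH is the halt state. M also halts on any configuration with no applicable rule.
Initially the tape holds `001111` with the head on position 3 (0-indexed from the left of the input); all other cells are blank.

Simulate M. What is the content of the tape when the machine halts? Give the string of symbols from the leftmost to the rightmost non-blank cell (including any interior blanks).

state=p0 head=3 tape=001[1]11..   (p0,1)→(p0,.,right)
state=p0 head=4 tape=001.[1]1..   (p0,1)→(p0,.,right)
state=p0 head=5 tape=001..[1]..   (p0,1)→(p0,.,right)
state=p0 head=6 tape=001...[.].   (p0,.)→(p0,1,left)
state=p0 head=5 tape=001..[.]1.   (p0,.)→(p0,1,left)
state=p0 head=4 tape=001.[.]11.   (p0,.)→(p0,1,left)
state=p0 head=3 tape=001[.]111.   (p0,.)→(p0,1,left)
state=p0 head=2 tape=00[1]1111.   (p0,1)→(p0,.,right)
state=p0 head=3 tape=00.[1]111.   (p0,1)→(p0,.,right)
state=p0 head=4 tape=00..[1]11.   (p0,1)→(p0,.,right)
state=p0 head=5 tape=00...[1]1.   (p0,1)→(p0,.,right)
state=p0 head=6 tape=00....[1].   (p0,1)→(p0,.,right)
state=p0 head=7 tape=00.....[.]   (p0,.)→(p0,1,left)
state=p0 head=6 tape=00....[.]1   (p0,.)→(p0,1,left)
state=p0 head=5 tape=00...[.]11   (p0,.)→(p0,1,left)
state=p0 head=4 tape=00..[.]111   (p0,.)→(p0,1,left)
state=p0 head=3 tape=00.[.]1111   (p0,.)→(p0,1,left)
state=p0 head=2 tape=00[.]11111   (p0,.)→(p0,1,left)
state=p0 head=1 tape=0[0]111111   (p0,0)→(p2,0,right)
state=p2 head=2 tape=00[1]11111   (p2,1)→(pH,.,left)
state=pH head=1 tape=0[0].11111
The non-blank tape span at halt is 00.11111.

00.11111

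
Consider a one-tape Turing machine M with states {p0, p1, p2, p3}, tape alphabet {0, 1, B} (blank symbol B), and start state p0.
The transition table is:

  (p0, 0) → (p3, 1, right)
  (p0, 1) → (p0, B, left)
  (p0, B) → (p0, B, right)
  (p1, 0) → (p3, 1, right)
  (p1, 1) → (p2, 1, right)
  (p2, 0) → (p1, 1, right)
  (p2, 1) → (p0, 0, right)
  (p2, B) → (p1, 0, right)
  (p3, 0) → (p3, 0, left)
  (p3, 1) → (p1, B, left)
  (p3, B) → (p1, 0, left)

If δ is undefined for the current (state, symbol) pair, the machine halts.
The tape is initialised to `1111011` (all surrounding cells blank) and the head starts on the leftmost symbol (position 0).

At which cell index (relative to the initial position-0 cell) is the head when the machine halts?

state=p0 head=0 tape=B[1]111011BB   (p0,1)→(p0,B,left)
state=p0 head=-1 tape=[B]B111011BB   (p0,B)→(p0,B,right)
state=p0 head=0 tape=B[B]111011BB   (p0,B)→(p0,B,right)
state=p0 head=1 tape=BB[1]11011BB   (p0,1)→(p0,B,left)
state=p0 head=0 tape=B[B]B11011BB   (p0,B)→(p0,B,right)
state=p0 head=1 tape=BB[B]11011BB   (p0,B)→(p0,B,right)
state=p0 head=2 tape=BBB[1]1011BB   (p0,1)→(p0,B,left)
state=p0 head=1 tape=BB[B]B1011BB   (p0,B)→(p0,B,right)
state=p0 head=2 tape=BBB[B]1011BB   (p0,B)→(p0,B,right)
state=p0 head=3 tape=BBBB[1]011BB   (p0,1)→(p0,B,left)
state=p0 head=2 tape=BBB[B]B011BB   (p0,B)→(p0,B,right)
state=p0 head=3 tape=BBBB[B]011BB   (p0,B)→(p0,B,right)
state=p0 head=4 tape=BBBBB[0]11BB   (p0,0)→(p3,1,right)
state=p3 head=5 tape=BBBBB1[1]1BB   (p3,1)→(p1,B,left)
state=p1 head=4 tape=BBBBB[1]B1BB   (p1,1)→(p2,1,right)
state=p2 head=5 tape=BBBBB1[B]1BB   (p2,B)→(p1,0,right)
state=p1 head=6 tape=BBBBB10[1]BB   (p1,1)→(p2,1,right)
state=p2 head=7 tape=BBBBB101[B]B   (p2,B)→(p1,0,right)
state=p1 head=8 tape=BBBBB1010[B]
At halt the head is at cell 8.

8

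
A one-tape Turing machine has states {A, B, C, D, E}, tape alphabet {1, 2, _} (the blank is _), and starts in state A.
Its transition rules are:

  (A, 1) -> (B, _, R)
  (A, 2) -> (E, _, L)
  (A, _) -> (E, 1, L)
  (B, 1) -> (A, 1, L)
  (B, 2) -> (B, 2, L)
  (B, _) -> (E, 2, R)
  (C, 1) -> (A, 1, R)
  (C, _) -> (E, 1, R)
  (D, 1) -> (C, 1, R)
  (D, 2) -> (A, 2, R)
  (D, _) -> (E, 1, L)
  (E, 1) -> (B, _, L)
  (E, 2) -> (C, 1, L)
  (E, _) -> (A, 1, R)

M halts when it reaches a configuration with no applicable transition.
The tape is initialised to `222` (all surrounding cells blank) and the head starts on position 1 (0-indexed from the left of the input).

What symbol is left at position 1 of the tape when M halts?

_

state=A head=1 tape=_____2[2]2   (A,2)→(E,_,L)
state=E head=0 tape=_____[2]_2   (E,2)→(C,1,L)
state=C head=-1 tape=____[_]1_2   (C,_)→(E,1,R)
state=E head=0 tape=____1[1]_2   (E,1)→(B,_,L)
state=B head=-1 tape=____[1]__2   (B,1)→(A,1,L)
state=A head=-2 tape=___[_]1__2   (A,_)→(E,1,L)
state=E head=-3 tape=__[_]11__2   (E,_)→(A,1,R)
state=A head=-2 tape=__1[1]1__2   (A,1)→(B,_,R)
state=B head=-1 tape=__1_[1]__2   (B,1)→(A,1,L)
state=A head=-2 tape=__1[_]1__2   (A,_)→(E,1,L)
state=E head=-3 tape=__[1]11__2   (E,1)→(B,_,L)
state=B head=-4 tape=_[_]_11__2   (B,_)→(E,2,R)
state=E head=-3 tape=_2[_]11__2   (E,_)→(A,1,R)
state=A head=-2 tape=_21[1]1__2   (A,1)→(B,_,R)
state=B head=-1 tape=_21_[1]__2   (B,1)→(A,1,L)
state=A head=-2 tape=_21[_]1__2   (A,_)→(E,1,L)
state=E head=-3 tape=_2[1]11__2   (E,1)→(B,_,L)
state=B head=-4 tape=_[2]_11__2   (B,2)→(B,2,L)
state=B head=-5 tape=[_]2_11__2   (B,_)→(E,2,R)
state=E head=-4 tape=2[2]_11__2   (E,2)→(C,1,L)
state=C head=-5 tape=[2]1_11__2
Cell 1 holds _ when M halts.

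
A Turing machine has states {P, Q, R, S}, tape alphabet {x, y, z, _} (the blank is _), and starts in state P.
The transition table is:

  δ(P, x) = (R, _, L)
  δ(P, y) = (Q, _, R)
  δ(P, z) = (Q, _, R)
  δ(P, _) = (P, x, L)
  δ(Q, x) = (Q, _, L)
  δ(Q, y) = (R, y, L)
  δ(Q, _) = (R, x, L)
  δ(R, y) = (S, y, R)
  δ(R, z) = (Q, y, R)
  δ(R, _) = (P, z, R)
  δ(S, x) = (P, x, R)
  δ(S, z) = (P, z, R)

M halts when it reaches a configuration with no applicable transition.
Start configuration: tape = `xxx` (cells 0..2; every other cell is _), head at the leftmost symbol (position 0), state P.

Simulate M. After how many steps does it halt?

state=P head=0 tape=__[x]xx   (P,x)→(R,_,L)
state=R head=-1 tape=_[_]_xx   (R,_)→(P,z,R)
state=P head=0 tape=_z[_]xx   (P,_)→(P,x,L)
state=P head=-1 tape=_[z]xxx   (P,z)→(Q,_,R)
state=Q head=0 tape=__[x]xx   (Q,x)→(Q,_,L)
state=Q head=-1 tape=_[_]_xx   (Q,_)→(R,x,L)
state=R head=-2 tape=[_]x_xx   (R,_)→(P,z,R)
state=P head=-1 tape=z[x]_xx   (P,x)→(R,_,L)
state=R head=-2 tape=[z]__xx   (R,z)→(Q,y,R)
state=Q head=-1 tape=y[_]_xx   (Q,_)→(R,x,L)
state=R head=-2 tape=[y]x_xx   (R,y)→(S,y,R)
state=S head=-1 tape=y[x]_xx   (S,x)→(P,x,R)
state=P head=0 tape=yx[_]xx   (P,_)→(P,x,L)
state=P head=-1 tape=y[x]xxx   (P,x)→(R,_,L)
state=R head=-2 tape=[y]_xxx   (R,y)→(S,y,R)
state=S head=-1 tape=y[_]xxx
M halts after 15 transitions.

15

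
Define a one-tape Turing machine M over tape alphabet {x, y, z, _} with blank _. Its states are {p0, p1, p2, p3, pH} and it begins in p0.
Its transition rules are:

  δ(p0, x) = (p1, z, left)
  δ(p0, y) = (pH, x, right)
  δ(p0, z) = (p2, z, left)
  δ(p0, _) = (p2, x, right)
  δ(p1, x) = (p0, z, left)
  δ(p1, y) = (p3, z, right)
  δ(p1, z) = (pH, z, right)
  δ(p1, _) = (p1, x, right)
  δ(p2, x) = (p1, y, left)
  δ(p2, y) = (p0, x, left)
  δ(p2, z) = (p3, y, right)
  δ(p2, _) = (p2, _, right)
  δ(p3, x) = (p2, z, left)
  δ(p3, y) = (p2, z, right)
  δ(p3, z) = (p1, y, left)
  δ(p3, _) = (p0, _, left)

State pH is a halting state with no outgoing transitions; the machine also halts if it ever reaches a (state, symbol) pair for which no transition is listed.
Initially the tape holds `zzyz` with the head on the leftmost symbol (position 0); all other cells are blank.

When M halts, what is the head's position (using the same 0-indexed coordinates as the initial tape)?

state=p0 head=0 tape=_[z]zyz   (p0,z)→(p2,z,left)
state=p2 head=-1 tape=[_]zzyz   (p2,_)→(p2,_,right)
state=p2 head=0 tape=_[z]zyz   (p2,z)→(p3,y,right)
state=p3 head=1 tape=_y[z]yz   (p3,z)→(p1,y,left)
state=p1 head=0 tape=_[y]yyz   (p1,y)→(p3,z,right)
state=p3 head=1 tape=_z[y]yz   (p3,y)→(p2,z,right)
state=p2 head=2 tape=_zz[y]z   (p2,y)→(p0,x,left)
state=p0 head=1 tape=_z[z]xz   (p0,z)→(p2,z,left)
state=p2 head=0 tape=_[z]zxz   (p2,z)→(p3,y,right)
state=p3 head=1 tape=_y[z]xz   (p3,z)→(p1,y,left)
state=p1 head=0 tape=_[y]yxz   (p1,y)→(p3,z,right)
state=p3 head=1 tape=_z[y]xz   (p3,y)→(p2,z,right)
state=p2 head=2 tape=_zz[x]z   (p2,x)→(p1,y,left)
state=p1 head=1 tape=_z[z]yz   (p1,z)→(pH,z,right)
state=pH head=2 tape=_zz[y]z
At halt the head is at cell 2.

2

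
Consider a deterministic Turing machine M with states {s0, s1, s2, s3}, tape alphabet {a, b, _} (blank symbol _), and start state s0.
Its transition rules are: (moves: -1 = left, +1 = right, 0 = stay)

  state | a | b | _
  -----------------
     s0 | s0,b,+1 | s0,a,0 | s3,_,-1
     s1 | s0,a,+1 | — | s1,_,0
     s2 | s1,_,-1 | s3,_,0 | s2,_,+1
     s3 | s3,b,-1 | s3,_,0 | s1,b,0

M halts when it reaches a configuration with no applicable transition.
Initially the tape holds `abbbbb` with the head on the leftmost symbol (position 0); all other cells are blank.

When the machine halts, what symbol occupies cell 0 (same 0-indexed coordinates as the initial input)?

b

state=s0 head=0 tape=[a]bbbbb_   (s0,a)→(s0,b,+1)
state=s0 head=1 tape=b[b]bbbb_   (s0,b)→(s0,a,0)
state=s0 head=1 tape=b[a]bbbb_   (s0,a)→(s0,b,+1)
state=s0 head=2 tape=bb[b]bbb_   (s0,b)→(s0,a,0)
state=s0 head=2 tape=bb[a]bbb_   (s0,a)→(s0,b,+1)
state=s0 head=3 tape=bbb[b]bb_   (s0,b)→(s0,a,0)
state=s0 head=3 tape=bbb[a]bb_   (s0,a)→(s0,b,+1)
state=s0 head=4 tape=bbbb[b]b_   (s0,b)→(s0,a,0)
state=s0 head=4 tape=bbbb[a]b_   (s0,a)→(s0,b,+1)
state=s0 head=5 tape=bbbbb[b]_   (s0,b)→(s0,a,0)
state=s0 head=5 tape=bbbbb[a]_   (s0,a)→(s0,b,+1)
state=s0 head=6 tape=bbbbbb[_]   (s0,_)→(s3,_,-1)
state=s3 head=5 tape=bbbbb[b]_   (s3,b)→(s3,_,0)
state=s3 head=5 tape=bbbbb[_]_   (s3,_)→(s1,b,0)
state=s1 head=5 tape=bbbbb[b]_
Cell 0 holds b when M halts.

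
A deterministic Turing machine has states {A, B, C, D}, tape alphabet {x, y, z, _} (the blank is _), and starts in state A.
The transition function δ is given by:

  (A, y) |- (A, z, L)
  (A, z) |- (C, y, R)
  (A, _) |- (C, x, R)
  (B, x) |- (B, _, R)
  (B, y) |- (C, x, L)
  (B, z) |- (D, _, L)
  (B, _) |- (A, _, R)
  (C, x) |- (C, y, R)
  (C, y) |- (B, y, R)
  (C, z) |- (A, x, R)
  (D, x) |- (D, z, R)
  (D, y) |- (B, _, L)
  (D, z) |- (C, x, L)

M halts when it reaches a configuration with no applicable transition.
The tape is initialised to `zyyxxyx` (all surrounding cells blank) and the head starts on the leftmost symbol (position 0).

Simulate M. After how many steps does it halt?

8

A | [z]yyxxyx   read z → write y, move R, go to C
C | y[y]yxxyx   read y → write y, move R, go to B
B | yy[y]xxyx   read y → write x, move L, go to C
C | y[y]xxxyx   read y → write y, move R, go to B
B | yy[x]xxyx   read x → write _, move R, go to B
B | yy_[x]xyx   read x → write _, move R, go to B
B | yy__[x]yx   read x → write _, move R, go to B
B | yy___[y]x   read y → write x, move L, go to C
C | yy__[_]xx
M halts after 8 transitions.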